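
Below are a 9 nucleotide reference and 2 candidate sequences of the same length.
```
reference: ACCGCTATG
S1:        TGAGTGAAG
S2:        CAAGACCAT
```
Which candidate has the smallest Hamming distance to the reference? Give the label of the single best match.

Hamming distances to reference — S1: 6; S2: 8.
Smallest is S1 with 6 mismatches.

S1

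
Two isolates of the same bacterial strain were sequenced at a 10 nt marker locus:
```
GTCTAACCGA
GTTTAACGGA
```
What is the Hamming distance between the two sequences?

Comparing position by position, 2 sites differ: 3 (C/T), 8 (C/G).

2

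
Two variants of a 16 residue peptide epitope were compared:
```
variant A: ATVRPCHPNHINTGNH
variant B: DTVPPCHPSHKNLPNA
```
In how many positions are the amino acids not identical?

7

Comparing position by position, 7 positions differ: 1 (A/D), 4 (R/P), 9 (N/S), 11 (I/K), 13 (T/L), 14 (G/P), 16 (H/A).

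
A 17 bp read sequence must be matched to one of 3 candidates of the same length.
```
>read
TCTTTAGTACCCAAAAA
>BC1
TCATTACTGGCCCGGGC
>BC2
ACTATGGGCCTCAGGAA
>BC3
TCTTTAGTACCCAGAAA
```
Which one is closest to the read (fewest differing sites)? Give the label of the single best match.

BC1 differs at 9 sites; BC2 differs at 8 sites; BC3 differs at 1 site. The closest is BC3.

BC3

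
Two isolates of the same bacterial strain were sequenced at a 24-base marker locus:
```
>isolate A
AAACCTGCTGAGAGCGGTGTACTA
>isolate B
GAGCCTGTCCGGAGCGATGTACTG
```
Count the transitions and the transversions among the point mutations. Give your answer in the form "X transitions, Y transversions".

Transitions (purine↔purine or pyrimidine↔pyrimidine): 1 A→G, 3 A→G, 8 C→T, 9 T→C, 11 A→G, 17 G→A, 24 A→G.
Transversions (purine↔pyrimidine): 10 G→C.

7 transitions, 1 transversion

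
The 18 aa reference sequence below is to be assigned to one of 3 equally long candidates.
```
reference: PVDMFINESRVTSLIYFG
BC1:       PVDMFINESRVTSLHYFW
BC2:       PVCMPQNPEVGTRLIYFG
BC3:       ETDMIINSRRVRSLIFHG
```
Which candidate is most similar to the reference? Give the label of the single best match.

BC1

BC1 differs at 2 residues; BC2 differs at 8 residues; BC3 differs at 8 residues. The closest is BC1.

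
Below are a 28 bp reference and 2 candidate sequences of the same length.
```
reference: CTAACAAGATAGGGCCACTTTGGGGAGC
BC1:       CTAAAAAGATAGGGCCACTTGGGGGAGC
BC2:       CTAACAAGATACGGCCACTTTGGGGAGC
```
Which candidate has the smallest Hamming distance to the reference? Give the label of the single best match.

BC1 differs at 2 positions; BC2 differs at 1 position. The closest is BC2.

BC2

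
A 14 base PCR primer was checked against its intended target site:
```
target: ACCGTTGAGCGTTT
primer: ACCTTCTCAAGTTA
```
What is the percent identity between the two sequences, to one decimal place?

7 positions differ (4, 6, 7, 8, 9, 10, 14), so 7 of 14 match: 7/14 = 50%.

50.0%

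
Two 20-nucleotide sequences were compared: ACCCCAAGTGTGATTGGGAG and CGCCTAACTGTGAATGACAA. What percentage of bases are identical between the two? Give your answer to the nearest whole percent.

60%

Mismatches at positions 1, 2, 5, 8, 14, 17, 18, 20 (1-based): 8 of 20.
Identical positions: 12/20 = 60% → 60%.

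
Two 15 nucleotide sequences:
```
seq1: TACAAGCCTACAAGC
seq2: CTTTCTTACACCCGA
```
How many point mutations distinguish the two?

12

The sequences differ at sites 1, 2, 3, 4, 5, 6, 7, 8, 9, 12, 13, 15 (1-based) — 12 in total.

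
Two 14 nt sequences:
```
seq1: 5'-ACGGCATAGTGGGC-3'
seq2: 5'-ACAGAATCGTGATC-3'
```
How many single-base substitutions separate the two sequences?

5

The sequences differ at positions 3, 5, 8, 12, 13 (1-based) — 5 in total.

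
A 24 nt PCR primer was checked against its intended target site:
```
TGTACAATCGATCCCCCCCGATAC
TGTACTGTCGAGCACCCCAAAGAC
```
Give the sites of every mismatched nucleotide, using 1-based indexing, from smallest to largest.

6, 7, 12, 14, 19, 20, 22

Scanning 1-based: 6: A/T; 7: A/G; 12: T/G; 14: C/A; 19: C/A; 20: G/A; 22: T/G.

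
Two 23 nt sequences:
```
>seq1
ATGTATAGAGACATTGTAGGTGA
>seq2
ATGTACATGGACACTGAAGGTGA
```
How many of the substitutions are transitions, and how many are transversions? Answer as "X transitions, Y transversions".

3 transitions, 2 transversions

Mismatches (1-based):
site 6: T→C (pyrimidine→pyrimidine, transition)
site 8: G→T (purine→pyrimidine, transversion)
site 9: A→G (purine→purine, transition)
site 14: T→C (pyrimidine→pyrimidine, transition)
site 17: T→A (pyrimidine→purine, transversion)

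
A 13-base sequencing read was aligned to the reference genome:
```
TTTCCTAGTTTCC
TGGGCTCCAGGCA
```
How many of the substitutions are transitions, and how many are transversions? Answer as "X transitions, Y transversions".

Mismatches (1-based):
site 2: T→G (pyrimidine→purine, transversion)
site 3: T→G (pyrimidine→purine, transversion)
site 4: C→G (pyrimidine→purine, transversion)
site 7: A→C (purine→pyrimidine, transversion)
site 8: G→C (purine→pyrimidine, transversion)
site 9: T→A (pyrimidine→purine, transversion)
site 10: T→G (pyrimidine→purine, transversion)
site 11: T→G (pyrimidine→purine, transversion)
site 13: C→A (pyrimidine→purine, transversion)

0 transitions, 9 transversions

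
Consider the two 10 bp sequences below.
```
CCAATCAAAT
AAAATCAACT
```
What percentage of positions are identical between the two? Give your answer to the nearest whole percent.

70%

3 positions differ (1, 2, 9), so 7 of 10 match: 7/10 = 70%.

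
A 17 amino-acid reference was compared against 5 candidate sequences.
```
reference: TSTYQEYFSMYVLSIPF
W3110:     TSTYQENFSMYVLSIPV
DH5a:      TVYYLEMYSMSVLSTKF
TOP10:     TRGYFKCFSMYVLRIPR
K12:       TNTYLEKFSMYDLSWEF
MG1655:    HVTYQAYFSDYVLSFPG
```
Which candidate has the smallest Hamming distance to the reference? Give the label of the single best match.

W3110 differs at 2 positions; DH5a differs at 8 positions; TOP10 differs at 7 positions; K12 differs at 6 positions; MG1655 differs at 6 positions. The closest is W3110.

W3110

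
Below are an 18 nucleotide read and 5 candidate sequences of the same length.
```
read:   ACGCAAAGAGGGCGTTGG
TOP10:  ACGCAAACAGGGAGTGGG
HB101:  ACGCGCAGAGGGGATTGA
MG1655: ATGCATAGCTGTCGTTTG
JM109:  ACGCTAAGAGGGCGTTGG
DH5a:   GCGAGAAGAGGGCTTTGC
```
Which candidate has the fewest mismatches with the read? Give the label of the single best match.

JM109

Hamming distances to read — TOP10: 3; HB101: 5; MG1655: 6; JM109: 1; DH5a: 5.
Smallest is JM109 with 1 mismatch.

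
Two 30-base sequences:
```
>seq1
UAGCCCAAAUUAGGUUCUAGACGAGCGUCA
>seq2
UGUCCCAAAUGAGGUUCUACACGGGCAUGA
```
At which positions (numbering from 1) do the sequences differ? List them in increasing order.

2, 3, 11, 20, 24, 27, 29

Differences at position 2 (A→G), position 3 (G→U), position 11 (U→G), position 20 (G→C), position 24 (A→G), position 27 (G→A), position 29 (C→G).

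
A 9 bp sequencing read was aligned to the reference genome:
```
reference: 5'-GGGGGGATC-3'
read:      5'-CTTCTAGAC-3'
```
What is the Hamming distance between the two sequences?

The sequences differ at sites 1, 2, 3, 4, 5, 6, 7, 8 (1-based) — 8 in total.

8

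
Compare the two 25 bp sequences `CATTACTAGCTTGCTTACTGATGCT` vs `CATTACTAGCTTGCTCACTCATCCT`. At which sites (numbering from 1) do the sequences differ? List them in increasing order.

16, 20, 23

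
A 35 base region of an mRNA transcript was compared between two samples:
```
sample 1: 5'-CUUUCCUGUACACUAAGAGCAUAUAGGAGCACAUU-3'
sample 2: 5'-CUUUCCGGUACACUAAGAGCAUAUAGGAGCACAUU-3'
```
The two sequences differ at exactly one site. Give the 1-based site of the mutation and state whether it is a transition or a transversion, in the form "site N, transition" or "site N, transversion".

Site 7 changes U→G. U is a pyrimidine and G is a purine, so this is a transversion.

site 7, transversion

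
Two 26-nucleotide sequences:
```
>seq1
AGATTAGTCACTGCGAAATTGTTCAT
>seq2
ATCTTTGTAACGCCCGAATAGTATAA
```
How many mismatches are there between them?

12

Comparing position by position, 12 positions differ: 2 (G/T), 3 (A/C), 6 (A/T), 9 (C/A), 12 (T/G), 13 (G/C), 15 (G/C), 16 (A/G), 20 (T/A), 23 (T/A), 24 (C/T), 26 (T/A).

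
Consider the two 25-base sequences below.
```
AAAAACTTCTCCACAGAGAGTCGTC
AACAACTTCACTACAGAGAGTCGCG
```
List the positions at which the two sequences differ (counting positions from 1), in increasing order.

Scanning 1-based: 3: A/C; 10: T/A; 12: C/T; 24: T/C; 25: C/G.

3, 10, 12, 24, 25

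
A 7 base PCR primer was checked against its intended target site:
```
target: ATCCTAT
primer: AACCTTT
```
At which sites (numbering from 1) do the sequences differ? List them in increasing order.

Scanning 1-based: 2: T/A; 6: A/T.

2, 6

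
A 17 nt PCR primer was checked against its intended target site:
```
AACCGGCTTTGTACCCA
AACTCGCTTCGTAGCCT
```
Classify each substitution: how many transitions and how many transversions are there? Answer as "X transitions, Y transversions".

2 transitions, 3 transversions

Transitions (purine↔purine or pyrimidine↔pyrimidine): 4 C→T, 10 T→C.
Transversions (purine↔pyrimidine): 5 G→C, 14 C→G, 17 A→T.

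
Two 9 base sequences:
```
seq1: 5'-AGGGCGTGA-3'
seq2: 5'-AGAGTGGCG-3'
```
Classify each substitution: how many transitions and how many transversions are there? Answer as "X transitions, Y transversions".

Mismatches (1-based):
position 3: G→A (purine→purine, transition)
position 5: C→T (pyrimidine→pyrimidine, transition)
position 7: T→G (pyrimidine→purine, transversion)
position 8: G→C (purine→pyrimidine, transversion)
position 9: A→G (purine→purine, transition)

3 transitions, 2 transversions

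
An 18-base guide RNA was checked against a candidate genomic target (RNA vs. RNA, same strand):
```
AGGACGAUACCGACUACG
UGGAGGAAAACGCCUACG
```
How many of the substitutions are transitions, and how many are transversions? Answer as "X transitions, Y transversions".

Mismatches (1-based):
site 1: A→U (purine→pyrimidine, transversion)
site 5: C→G (pyrimidine→purine, transversion)
site 8: U→A (pyrimidine→purine, transversion)
site 10: C→A (pyrimidine→purine, transversion)
site 13: A→C (purine→pyrimidine, transversion)

0 transitions, 5 transversions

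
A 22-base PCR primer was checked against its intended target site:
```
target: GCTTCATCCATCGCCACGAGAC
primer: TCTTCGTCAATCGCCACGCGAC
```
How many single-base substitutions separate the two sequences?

Mismatches (1-based): base 1: G→T; base 6: A→G; base 9: C→A; base 19: A→C.

4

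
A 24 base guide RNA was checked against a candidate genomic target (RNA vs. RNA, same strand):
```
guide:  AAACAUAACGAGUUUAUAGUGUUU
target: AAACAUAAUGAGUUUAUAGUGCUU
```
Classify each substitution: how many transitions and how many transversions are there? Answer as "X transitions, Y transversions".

Mismatches (1-based):
base 9: C→U (pyrimidine→pyrimidine, transition)
base 22: U→C (pyrimidine→pyrimidine, transition)

2 transitions, 0 transversions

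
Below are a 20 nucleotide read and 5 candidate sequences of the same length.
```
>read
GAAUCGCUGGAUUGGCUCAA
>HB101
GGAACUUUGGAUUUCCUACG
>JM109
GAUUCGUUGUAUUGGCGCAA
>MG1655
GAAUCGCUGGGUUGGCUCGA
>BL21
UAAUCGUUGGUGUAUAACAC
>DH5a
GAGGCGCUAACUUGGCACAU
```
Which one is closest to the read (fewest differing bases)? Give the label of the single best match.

MG1655

Hamming distances to read — HB101: 9; JM109: 4; MG1655: 2; BL21: 9; DH5a: 7.
Smallest is MG1655 with 2 mismatches.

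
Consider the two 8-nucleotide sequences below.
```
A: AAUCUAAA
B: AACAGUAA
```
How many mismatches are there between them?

The sequences differ at positions 3, 4, 5, 6 (1-based) — 4 in total.

4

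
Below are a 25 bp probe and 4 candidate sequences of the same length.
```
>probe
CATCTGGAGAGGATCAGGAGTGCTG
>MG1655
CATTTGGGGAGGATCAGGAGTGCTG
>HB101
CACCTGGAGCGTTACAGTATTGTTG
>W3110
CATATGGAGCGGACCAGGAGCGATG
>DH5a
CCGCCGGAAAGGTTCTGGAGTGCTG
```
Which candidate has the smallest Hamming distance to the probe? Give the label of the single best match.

MG1655

Hamming distances to probe — MG1655: 2; HB101: 8; W3110: 5; DH5a: 6.
Smallest is MG1655 with 2 mismatches.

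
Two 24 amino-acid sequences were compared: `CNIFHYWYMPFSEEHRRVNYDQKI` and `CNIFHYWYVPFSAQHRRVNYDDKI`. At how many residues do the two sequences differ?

Comparing position by position, 4 residues differ: 9 (M/V), 13 (E/A), 14 (E/Q), 22 (Q/D).

4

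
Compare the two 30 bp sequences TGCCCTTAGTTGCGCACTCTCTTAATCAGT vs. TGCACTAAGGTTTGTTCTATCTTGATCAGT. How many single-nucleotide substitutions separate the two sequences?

Comparing position by position, 9 positions differ: 4 (C/A), 7 (T/A), 10 (T/G), 12 (G/T), 13 (C/T), 15 (C/T), 16 (A/T), 19 (C/A), 24 (A/G).

9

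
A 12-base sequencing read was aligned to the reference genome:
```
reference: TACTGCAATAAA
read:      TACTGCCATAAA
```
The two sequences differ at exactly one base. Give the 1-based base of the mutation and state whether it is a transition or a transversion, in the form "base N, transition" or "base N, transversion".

Base 7 changes A→C. A is a purine and C is a pyrimidine, so this is a transversion.

base 7, transversion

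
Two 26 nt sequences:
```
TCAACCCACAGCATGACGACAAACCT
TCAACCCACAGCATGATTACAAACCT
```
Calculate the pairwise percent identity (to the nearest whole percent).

92%

Mismatches at positions 17, 18 (1-based): 2 of 26.
Identical positions: 24/26 = 92.31% → 92%.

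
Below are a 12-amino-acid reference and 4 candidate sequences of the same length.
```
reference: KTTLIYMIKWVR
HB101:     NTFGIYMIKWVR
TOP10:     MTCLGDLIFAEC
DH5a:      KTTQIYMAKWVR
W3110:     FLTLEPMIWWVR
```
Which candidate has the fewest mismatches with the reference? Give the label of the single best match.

DH5a

HB101 differs at 3 residues; TOP10 differs at 9 residues; DH5a differs at 2 residues; W3110 differs at 5 residues. The closest is DH5a.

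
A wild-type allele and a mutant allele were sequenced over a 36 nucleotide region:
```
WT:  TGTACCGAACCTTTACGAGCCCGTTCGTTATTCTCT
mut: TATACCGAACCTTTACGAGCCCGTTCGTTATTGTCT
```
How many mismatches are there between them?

2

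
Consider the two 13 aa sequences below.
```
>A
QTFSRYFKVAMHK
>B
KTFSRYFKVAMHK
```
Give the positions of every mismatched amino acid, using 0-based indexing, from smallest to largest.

0

Differences at position 0 (Q→K).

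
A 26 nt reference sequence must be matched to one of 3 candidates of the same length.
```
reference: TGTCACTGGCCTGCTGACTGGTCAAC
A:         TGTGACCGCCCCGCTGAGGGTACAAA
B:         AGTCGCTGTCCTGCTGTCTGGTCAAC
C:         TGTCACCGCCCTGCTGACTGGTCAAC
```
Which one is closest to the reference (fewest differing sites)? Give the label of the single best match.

C

A differs at 9 sites; B differs at 4 sites; C differs at 2 sites. The closest is C.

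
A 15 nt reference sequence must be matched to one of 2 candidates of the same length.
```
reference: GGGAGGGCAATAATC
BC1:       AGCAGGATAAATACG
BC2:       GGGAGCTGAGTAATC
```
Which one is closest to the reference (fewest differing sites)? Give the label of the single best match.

Hamming distances to reference — BC1: 8; BC2: 4.
Smallest is BC2 with 4 mismatches.

BC2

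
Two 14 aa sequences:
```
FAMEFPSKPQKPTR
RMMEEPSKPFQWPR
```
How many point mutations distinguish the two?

7

Comparing position by position, 7 positions differ: 1 (F/R), 2 (A/M), 5 (F/E), 10 (Q/F), 11 (K/Q), 12 (P/W), 13 (T/P).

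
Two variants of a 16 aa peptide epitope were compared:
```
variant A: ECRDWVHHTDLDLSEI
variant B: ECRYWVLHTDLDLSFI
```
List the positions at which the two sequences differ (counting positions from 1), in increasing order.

4, 7, 15

Differences at position 4 (D→Y), position 7 (H→L), position 15 (E→F).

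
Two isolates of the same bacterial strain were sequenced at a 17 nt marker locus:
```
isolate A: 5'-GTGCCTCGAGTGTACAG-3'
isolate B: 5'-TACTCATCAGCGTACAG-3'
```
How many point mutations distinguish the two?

8

The sequences differ at sites 1, 2, 3, 4, 6, 7, 8, 11 (1-based) — 8 in total.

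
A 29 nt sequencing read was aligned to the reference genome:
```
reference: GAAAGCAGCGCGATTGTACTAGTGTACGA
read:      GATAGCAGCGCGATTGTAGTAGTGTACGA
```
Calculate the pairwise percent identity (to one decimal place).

93.1%

Mismatches at positions 3, 19 (1-based): 2 of 29.
Identical positions: 27/29 = 93.1% → 93.1%.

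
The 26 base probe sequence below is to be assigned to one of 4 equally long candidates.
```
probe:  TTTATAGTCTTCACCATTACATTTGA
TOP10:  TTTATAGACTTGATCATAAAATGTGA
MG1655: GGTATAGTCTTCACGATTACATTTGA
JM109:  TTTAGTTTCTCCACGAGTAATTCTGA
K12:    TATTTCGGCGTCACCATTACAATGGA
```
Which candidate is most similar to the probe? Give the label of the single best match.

Hamming distances to probe — TOP10: 6; MG1655: 3; JM109: 9; K12: 7.
Smallest is MG1655 with 3 mismatches.

MG1655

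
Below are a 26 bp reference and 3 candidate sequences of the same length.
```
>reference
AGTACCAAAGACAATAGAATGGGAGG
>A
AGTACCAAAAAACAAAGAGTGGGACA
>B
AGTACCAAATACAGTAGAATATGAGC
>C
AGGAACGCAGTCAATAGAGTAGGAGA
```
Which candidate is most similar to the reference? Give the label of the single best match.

B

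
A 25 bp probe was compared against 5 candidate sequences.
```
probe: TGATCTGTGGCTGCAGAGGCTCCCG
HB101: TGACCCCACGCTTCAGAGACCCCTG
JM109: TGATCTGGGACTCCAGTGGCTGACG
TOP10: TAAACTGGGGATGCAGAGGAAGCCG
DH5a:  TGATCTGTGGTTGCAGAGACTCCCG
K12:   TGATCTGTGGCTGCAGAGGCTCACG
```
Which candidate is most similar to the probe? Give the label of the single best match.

HB101 differs at 9 positions; JM109 differs at 6 positions; TOP10 differs at 7 positions; DH5a differs at 2 positions; K12 differs at 1 position. The closest is K12.

K12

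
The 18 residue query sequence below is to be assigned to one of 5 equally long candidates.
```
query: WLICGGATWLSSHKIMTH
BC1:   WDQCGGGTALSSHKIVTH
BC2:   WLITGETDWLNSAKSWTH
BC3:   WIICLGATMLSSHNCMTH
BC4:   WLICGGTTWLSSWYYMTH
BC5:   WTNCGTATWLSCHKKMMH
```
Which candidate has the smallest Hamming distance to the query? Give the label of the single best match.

BC4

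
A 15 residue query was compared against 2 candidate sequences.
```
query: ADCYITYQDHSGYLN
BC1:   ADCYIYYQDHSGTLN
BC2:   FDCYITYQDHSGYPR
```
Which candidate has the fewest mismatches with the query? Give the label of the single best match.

BC1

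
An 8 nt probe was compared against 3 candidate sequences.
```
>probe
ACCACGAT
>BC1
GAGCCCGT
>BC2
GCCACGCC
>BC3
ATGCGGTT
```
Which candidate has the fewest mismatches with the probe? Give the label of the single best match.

BC2

BC1 differs at 6 sites; BC2 differs at 3 sites; BC3 differs at 5 sites. The closest is BC2.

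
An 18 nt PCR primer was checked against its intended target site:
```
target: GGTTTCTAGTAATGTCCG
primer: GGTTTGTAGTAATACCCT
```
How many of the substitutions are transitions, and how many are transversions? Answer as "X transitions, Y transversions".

2 transitions, 2 transversions

Transitions (purine↔purine or pyrimidine↔pyrimidine): 14 G→A, 15 T→C.
Transversions (purine↔pyrimidine): 6 C→G, 18 G→T.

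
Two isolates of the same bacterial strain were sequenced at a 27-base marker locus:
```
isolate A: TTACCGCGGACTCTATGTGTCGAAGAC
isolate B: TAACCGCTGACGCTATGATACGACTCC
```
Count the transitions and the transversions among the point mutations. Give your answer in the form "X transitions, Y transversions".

Mismatches (1-based):
position 2: T→A (pyrimidine→purine, transversion)
position 8: G→T (purine→pyrimidine, transversion)
position 12: T→G (pyrimidine→purine, transversion)
position 18: T→A (pyrimidine→purine, transversion)
position 19: G→T (purine→pyrimidine, transversion)
position 20: T→A (pyrimidine→purine, transversion)
position 24: A→C (purine→pyrimidine, transversion)
position 25: G→T (purine→pyrimidine, transversion)
position 26: A→C (purine→pyrimidine, transversion)

0 transitions, 9 transversions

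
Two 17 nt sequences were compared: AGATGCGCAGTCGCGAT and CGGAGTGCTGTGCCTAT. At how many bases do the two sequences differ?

The sequences differ at bases 1, 3, 4, 6, 9, 12, 13, 15 (1-based) — 8 in total.

8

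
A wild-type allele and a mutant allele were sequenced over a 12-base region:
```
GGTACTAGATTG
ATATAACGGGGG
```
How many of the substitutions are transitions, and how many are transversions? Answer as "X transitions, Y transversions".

2 transitions, 8 transversions

Mismatches (1-based):
position 1: G→A (purine→purine, transition)
position 2: G→T (purine→pyrimidine, transversion)
position 3: T→A (pyrimidine→purine, transversion)
position 4: A→T (purine→pyrimidine, transversion)
position 5: C→A (pyrimidine→purine, transversion)
position 6: T→A (pyrimidine→purine, transversion)
position 7: A→C (purine→pyrimidine, transversion)
position 9: A→G (purine→purine, transition)
position 10: T→G (pyrimidine→purine, transversion)
position 11: T→G (pyrimidine→purine, transversion)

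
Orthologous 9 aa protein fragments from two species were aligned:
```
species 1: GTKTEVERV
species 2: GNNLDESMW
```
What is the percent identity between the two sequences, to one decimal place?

Mismatches at positions 2, 3, 4, 5, 6, 7, 8, 9 (1-based): 8 of 9.
Identical positions: 1/9 = 11.11% → 11.1%.

11.1%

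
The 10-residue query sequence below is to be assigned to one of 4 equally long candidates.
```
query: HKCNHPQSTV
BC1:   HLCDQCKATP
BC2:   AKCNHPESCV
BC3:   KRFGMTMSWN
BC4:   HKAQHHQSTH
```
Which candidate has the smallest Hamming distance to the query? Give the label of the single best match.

BC2

BC1 differs at 7 positions; BC2 differs at 3 positions; BC3 differs at 9 positions; BC4 differs at 4 positions. The closest is BC2.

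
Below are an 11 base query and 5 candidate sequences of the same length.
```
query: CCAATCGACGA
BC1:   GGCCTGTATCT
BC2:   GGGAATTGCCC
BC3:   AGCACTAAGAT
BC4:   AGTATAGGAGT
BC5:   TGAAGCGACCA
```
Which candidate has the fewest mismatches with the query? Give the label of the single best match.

BC1 differs at 9 bases; BC2 differs at 9 bases; BC3 differs at 9 bases; BC4 differs at 7 bases; BC5 differs at 4 bases. The closest is BC5.

BC5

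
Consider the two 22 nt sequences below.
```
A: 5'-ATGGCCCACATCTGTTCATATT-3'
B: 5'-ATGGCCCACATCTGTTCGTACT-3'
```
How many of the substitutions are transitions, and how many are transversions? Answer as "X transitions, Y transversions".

Transitions (purine↔purine or pyrimidine↔pyrimidine): 18 A→G, 21 T→C.
Transversions (purine↔pyrimidine): none.

2 transitions, 0 transversions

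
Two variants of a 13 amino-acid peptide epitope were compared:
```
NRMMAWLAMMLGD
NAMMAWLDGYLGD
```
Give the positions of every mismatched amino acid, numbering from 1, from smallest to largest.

Differences at position 2 (R→A), position 8 (A→D), position 9 (M→G), position 10 (M→Y).

2, 8, 9, 10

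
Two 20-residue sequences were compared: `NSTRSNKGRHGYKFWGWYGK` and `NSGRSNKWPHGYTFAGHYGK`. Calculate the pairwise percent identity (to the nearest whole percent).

Mismatches at positions 3, 8, 9, 13, 15, 17 (1-based): 6 of 20.
Identical positions: 14/20 = 70% → 70%.

70%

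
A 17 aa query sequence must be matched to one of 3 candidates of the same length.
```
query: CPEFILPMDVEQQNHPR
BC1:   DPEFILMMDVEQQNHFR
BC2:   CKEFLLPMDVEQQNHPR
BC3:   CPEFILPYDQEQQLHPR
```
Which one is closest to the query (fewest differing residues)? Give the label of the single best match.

BC2

Hamming distances to query — BC1: 3; BC2: 2; BC3: 3.
Smallest is BC2 with 2 mismatches.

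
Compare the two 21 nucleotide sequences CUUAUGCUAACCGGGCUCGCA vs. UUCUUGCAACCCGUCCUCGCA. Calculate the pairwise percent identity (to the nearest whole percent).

67%

Mismatches at positions 1, 3, 4, 8, 10, 14, 15 (1-based): 7 of 21.
Identical positions: 14/21 = 66.67% → 67%.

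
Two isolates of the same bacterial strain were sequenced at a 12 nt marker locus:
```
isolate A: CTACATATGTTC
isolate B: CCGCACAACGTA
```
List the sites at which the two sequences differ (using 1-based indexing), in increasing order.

Differences at site 2 (T→C), site 3 (A→G), site 6 (T→C), site 8 (T→A), site 9 (G→C), site 10 (T→G), site 12 (C→A).

2, 3, 6, 8, 9, 10, 12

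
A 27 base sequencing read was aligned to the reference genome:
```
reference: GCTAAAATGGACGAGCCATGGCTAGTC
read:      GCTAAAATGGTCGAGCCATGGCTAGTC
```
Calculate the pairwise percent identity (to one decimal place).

1 position differs (11), so 26 of 27 match: 26/27 = 96.3%.

96.3%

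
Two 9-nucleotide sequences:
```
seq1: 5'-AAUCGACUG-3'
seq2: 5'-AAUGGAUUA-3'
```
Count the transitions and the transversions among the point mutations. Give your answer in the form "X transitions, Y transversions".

2 transitions, 1 transversion

Mismatches (1-based):
site 4: C→G (pyrimidine→purine, transversion)
site 7: C→U (pyrimidine→pyrimidine, transition)
site 9: G→A (purine→purine, transition)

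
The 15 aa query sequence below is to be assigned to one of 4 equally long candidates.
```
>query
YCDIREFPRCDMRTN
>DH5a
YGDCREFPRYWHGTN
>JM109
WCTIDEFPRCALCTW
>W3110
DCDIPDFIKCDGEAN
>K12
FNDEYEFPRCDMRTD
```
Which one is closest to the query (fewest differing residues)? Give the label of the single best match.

K12

DH5a differs at 6 residues; JM109 differs at 7 residues; W3110 differs at 8 residues; K12 differs at 5 residues. The closest is K12.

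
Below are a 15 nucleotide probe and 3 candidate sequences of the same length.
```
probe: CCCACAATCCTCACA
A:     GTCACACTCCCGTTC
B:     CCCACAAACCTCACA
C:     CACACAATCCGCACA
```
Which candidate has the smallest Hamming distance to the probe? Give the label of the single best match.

B

Hamming distances to probe — A: 8; B: 1; C: 2.
Smallest is B with 1 mismatch.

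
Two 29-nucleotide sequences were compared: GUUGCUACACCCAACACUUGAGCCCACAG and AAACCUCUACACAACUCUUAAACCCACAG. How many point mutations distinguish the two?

The sequences differ at positions 1, 2, 3, 4, 7, 8, 11, 16, 20, 22 (1-based) — 10 in total.

10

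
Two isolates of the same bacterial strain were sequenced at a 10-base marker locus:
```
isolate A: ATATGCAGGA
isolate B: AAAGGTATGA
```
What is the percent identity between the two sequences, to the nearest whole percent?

60%

Mismatches at positions 2, 4, 6, 8 (1-based): 4 of 10.
Identical positions: 6/10 = 60% → 60%.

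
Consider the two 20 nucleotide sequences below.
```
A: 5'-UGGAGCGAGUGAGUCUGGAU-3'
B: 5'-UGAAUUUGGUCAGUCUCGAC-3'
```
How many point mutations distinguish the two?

8

The sequences differ at bases 3, 5, 6, 7, 8, 11, 17, 20 (1-based) — 8 in total.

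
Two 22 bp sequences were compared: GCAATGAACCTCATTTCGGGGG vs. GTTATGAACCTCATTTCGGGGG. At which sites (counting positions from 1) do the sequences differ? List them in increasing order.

Differences at site 2 (C→T), site 3 (A→T).

2, 3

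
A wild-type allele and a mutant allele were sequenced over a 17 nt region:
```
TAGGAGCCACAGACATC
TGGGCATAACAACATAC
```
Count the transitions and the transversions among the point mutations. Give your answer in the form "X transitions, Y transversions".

4 transitions, 6 transversions

Mismatches (1-based):
base 2: A→G (purine→purine, transition)
base 5: A→C (purine→pyrimidine, transversion)
base 6: G→A (purine→purine, transition)
base 7: C→T (pyrimidine→pyrimidine, transition)
base 8: C→A (pyrimidine→purine, transversion)
base 12: G→A (purine→purine, transition)
base 13: A→C (purine→pyrimidine, transversion)
base 14: C→A (pyrimidine→purine, transversion)
base 15: A→T (purine→pyrimidine, transversion)
base 16: T→A (pyrimidine→purine, transversion)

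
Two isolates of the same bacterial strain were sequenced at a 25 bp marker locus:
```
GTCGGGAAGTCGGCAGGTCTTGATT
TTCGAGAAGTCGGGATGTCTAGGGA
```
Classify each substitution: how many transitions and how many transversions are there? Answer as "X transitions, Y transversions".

Transitions (purine↔purine or pyrimidine↔pyrimidine): 5 G→A, 23 A→G.
Transversions (purine↔pyrimidine): 1 G→T, 14 C→G, 16 G→T, 21 T→A, 24 T→G, 25 T→A.

2 transitions, 6 transversions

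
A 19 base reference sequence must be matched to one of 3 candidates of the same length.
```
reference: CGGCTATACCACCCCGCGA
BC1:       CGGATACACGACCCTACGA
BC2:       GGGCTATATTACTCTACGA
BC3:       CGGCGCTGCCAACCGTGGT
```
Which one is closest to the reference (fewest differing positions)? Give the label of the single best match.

BC1 differs at 5 positions; BC2 differs at 6 positions; BC3 differs at 8 positions. The closest is BC1.

BC1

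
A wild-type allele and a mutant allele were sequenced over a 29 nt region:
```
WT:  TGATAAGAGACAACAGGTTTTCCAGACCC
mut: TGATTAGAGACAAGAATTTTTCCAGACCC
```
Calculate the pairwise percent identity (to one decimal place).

86.2%

Mismatches at positions 5, 14, 16, 17 (1-based): 4 of 29.
Identical positions: 25/29 = 86.21% → 86.2%.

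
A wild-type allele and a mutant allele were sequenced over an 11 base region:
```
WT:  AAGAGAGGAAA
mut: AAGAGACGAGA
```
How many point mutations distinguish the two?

2

The sequences differ at sites 7, 10 (1-based) — 2 in total.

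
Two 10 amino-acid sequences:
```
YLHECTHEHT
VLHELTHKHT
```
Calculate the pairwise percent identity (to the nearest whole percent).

70%

3 positions differ (1, 5, 8), so 7 of 10 match: 7/10 = 70%.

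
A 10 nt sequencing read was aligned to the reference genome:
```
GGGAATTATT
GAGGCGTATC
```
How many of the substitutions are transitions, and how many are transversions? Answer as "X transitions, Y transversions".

Mismatches (1-based):
base 2: G→A (purine→purine, transition)
base 4: A→G (purine→purine, transition)
base 5: A→C (purine→pyrimidine, transversion)
base 6: T→G (pyrimidine→purine, transversion)
base 10: T→C (pyrimidine→pyrimidine, transition)

3 transitions, 2 transversions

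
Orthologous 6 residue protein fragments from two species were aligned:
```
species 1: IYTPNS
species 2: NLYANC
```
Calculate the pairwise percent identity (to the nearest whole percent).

17%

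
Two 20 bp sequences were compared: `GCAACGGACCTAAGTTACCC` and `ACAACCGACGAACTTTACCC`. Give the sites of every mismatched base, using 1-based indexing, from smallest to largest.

1, 6, 10, 11, 13, 14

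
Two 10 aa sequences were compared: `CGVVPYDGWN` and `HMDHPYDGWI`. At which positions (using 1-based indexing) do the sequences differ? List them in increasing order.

Differences at position 1 (C→H), position 2 (G→M), position 3 (V→D), position 4 (V→H), position 10 (N→I).

1, 2, 3, 4, 10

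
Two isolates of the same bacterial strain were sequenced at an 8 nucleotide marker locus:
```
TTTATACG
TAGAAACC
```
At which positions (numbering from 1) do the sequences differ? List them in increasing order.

Differences at position 2 (T→A), position 3 (T→G), position 5 (T→A), position 8 (G→C).

2, 3, 5, 8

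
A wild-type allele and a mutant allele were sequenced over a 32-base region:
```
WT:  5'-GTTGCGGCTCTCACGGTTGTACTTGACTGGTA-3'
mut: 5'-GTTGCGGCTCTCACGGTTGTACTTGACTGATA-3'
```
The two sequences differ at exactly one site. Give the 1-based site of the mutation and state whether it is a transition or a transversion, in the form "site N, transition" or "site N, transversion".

The sequences differ only at site 30: G→A (purine→purine), a transition.

site 30, transition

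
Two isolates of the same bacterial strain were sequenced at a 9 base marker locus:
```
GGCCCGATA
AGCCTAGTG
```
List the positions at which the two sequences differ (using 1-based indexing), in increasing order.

1, 5, 6, 7, 9

Scanning 1-based: 1: G/A; 5: C/T; 6: G/A; 7: A/G; 9: A/G.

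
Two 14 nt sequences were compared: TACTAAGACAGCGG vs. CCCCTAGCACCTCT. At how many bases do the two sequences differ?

11

Comparing position by position, 11 bases differ: 1 (T/C), 2 (A/C), 4 (T/C), 5 (A/T), 8 (A/C), 9 (C/A), 10 (A/C), 11 (G/C), 12 (C/T), 13 (G/C), 14 (G/T).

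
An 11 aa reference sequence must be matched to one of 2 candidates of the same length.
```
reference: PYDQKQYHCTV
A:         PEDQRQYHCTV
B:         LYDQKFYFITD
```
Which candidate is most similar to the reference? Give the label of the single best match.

A

A differs at 2 residues; B differs at 5 residues. The closest is A.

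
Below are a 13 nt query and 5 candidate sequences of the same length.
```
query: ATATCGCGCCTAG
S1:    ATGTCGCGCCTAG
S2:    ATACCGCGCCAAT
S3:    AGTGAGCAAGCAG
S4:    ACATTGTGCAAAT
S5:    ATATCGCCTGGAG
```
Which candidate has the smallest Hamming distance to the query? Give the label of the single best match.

S1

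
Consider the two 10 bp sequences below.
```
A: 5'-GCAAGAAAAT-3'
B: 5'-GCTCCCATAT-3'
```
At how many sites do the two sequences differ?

5

Comparing position by position, 5 sites differ: 3 (A/T), 4 (A/C), 5 (G/C), 6 (A/C), 8 (A/T).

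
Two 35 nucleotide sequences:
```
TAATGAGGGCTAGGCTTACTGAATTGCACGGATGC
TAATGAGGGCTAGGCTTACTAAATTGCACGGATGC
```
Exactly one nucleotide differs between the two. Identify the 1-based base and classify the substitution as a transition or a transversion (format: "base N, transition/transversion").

base 21, transition

The sequences differ only at base 21: G→A (purine→purine), a transition.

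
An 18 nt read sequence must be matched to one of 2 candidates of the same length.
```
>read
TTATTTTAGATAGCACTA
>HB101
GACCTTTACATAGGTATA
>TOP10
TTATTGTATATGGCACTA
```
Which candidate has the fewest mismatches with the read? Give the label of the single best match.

HB101 differs at 8 positions; TOP10 differs at 3 positions. The closest is TOP10.

TOP10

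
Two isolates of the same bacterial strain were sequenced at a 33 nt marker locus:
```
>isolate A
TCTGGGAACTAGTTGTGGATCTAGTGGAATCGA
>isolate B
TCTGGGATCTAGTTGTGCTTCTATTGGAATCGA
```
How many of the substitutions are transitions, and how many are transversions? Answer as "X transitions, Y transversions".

0 transitions, 4 transversions

Mismatches (1-based):
site 8: A→T (purine→pyrimidine, transversion)
site 18: G→C (purine→pyrimidine, transversion)
site 19: A→T (purine→pyrimidine, transversion)
site 24: G→T (purine→pyrimidine, transversion)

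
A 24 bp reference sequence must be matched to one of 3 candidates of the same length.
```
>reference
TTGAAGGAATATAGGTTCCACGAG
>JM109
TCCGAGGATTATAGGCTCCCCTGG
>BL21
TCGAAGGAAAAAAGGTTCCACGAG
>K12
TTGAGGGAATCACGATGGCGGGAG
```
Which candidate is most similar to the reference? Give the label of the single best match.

Hamming distances to reference — JM109: 8; BL21: 3; K12: 9.
Smallest is BL21 with 3 mismatches.

BL21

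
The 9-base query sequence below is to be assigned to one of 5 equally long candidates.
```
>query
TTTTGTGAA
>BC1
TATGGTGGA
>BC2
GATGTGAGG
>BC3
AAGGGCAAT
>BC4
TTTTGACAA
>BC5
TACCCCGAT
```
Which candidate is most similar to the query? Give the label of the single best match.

BC1 differs at 3 positions; BC2 differs at 8 positions; BC3 differs at 7 positions; BC4 differs at 2 positions; BC5 differs at 6 positions. The closest is BC4.

BC4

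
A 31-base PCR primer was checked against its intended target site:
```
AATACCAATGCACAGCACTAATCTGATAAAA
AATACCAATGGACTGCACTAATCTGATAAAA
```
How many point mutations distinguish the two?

2

Mismatches (1-based): base 11: C→G; base 14: A→T.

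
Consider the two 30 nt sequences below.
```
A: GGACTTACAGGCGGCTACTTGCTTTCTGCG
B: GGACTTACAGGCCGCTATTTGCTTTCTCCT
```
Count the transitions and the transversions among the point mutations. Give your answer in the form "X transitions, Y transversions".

Transitions (purine↔purine or pyrimidine↔pyrimidine): 18 C→T.
Transversions (purine↔pyrimidine): 13 G→C, 28 G→C, 30 G→T.

1 transition, 3 transversions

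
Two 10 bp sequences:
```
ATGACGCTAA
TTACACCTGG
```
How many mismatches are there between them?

Mismatches (1-based): site 1: A→T; site 3: G→A; site 4: A→C; site 5: C→A; site 6: G→C; site 9: A→G; site 10: A→G.

7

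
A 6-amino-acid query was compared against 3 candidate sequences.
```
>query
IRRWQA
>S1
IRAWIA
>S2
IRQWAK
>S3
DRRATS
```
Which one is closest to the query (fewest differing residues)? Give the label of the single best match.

S1

S1 differs at 2 residues; S2 differs at 3 residues; S3 differs at 4 residues. The closest is S1.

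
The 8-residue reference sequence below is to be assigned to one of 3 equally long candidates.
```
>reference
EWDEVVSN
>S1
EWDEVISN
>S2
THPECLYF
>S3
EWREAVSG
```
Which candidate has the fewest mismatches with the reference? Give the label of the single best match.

S1

S1 differs at 1 residue; S2 differs at 7 residues; S3 differs at 3 residues. The closest is S1.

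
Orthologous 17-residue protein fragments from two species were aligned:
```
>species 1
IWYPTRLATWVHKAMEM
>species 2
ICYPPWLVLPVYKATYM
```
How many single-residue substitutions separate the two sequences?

9

Comparing position by position, 9 positions differ: 2 (W/C), 5 (T/P), 6 (R/W), 8 (A/V), 9 (T/L), 10 (W/P), 12 (H/Y), 15 (M/T), 16 (E/Y).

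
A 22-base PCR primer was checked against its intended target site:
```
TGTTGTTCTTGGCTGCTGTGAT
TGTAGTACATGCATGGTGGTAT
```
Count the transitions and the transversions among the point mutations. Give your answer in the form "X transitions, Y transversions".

0 transitions, 8 transversions

Transitions (purine↔purine or pyrimidine↔pyrimidine): none.
Transversions (purine↔pyrimidine): 4 T→A, 7 T→A, 9 T→A, 12 G→C, 13 C→A, 16 C→G, 19 T→G, 20 G→T.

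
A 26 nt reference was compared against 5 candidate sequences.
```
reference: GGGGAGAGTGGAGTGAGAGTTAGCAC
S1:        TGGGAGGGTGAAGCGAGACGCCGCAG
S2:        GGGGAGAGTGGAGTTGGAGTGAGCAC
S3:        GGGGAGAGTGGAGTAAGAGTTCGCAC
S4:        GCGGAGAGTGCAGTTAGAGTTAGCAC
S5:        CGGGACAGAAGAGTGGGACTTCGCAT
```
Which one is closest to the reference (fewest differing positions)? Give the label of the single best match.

S1 differs at 9 positions; S2 differs at 3 positions; S3 differs at 2 positions; S4 differs at 3 positions; S5 differs at 8 positions. The closest is S3.

S3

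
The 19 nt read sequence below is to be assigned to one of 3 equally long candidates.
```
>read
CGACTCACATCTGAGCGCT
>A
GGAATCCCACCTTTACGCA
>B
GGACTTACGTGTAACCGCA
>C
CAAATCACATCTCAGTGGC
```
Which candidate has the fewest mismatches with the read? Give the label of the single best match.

Hamming distances to read — A: 8; B: 7; C: 6.
Smallest is C with 6 mismatches.

C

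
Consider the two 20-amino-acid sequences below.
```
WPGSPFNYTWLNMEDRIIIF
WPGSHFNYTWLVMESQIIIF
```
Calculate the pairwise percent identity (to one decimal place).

Mismatches at positions 5, 12, 15, 16 (1-based): 4 of 20.
Identical positions: 16/20 = 80% → 80.0%.

80.0%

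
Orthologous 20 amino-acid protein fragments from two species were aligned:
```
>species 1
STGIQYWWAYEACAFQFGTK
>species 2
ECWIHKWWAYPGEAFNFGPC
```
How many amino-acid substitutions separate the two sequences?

Comparing position by position, 11 residues differ: 1 (S/E), 2 (T/C), 3 (G/W), 5 (Q/H), 6 (Y/K), 11 (E/P), 12 (A/G), 13 (C/E), 16 (Q/N), 19 (T/P), 20 (K/C).

11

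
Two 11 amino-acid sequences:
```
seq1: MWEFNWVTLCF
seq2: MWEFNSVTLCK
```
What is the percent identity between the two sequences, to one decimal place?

81.8%

2 positions differ (6, 11), so 9 of 11 match: 9/11 = 81.82%.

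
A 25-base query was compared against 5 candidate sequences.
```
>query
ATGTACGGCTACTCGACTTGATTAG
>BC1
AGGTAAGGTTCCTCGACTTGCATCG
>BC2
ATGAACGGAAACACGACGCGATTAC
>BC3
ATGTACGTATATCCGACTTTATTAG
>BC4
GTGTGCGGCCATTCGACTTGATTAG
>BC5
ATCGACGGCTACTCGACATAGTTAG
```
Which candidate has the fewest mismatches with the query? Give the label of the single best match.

Hamming distances to query — BC1: 7; BC2: 7; BC3: 5; BC4: 4; BC5: 5.
Smallest is BC4 with 4 mismatches.

BC4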